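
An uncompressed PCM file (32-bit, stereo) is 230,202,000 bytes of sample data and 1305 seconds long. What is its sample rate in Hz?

22,050 Hz

Bytes = sample_rate × seconds × bytes_per_sample × channels.
sample_rate = 230,202,000 / (1,305 × 4 × 2) = 230,202,000 / 10,440 = 22,050 Hz.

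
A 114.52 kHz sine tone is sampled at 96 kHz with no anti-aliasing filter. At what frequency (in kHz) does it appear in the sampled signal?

Nyquist = 96,000/2 = 48,000 Hz; 114,520 Hz exceeds it.
Alias = |114,520 − 1×96,000| = |114,520 − 96,000| = 18,520 Hz = 18.52 kHz.

18.52 kHz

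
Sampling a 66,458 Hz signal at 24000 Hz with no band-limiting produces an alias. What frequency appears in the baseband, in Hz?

5,542 Hz

Nyquist = 24,000/2 = 12,000 Hz; 66,458 Hz exceeds it.
Alias = |66,458 − 3×24,000| = |66,458 − 72,000| = 5,542 Hz.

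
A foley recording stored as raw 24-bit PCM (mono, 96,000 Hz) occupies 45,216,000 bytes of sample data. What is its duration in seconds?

Byte rate = 96,000 × 3 × 1 = 288,000 bytes/s.
Duration = 45,216,000 / 288,000 = 157 s.

157 seconds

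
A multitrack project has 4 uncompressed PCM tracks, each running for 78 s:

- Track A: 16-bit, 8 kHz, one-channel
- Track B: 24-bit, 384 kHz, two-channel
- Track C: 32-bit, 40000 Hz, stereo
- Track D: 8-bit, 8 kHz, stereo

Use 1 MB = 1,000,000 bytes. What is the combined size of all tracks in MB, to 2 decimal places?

Track A: 8,000 × 78 × 2 × 1 = 1,248,000 bytes.
Track B: 384,000 × 78 × 3 × 2 = 179,712,000 bytes.
Track C: 40,000 × 78 × 4 × 2 = 24,960,000 bytes.
Track D: 8,000 × 78 × 1 × 2 = 1,248,000 bytes.
Total = 207,168,000 bytes = 207.17 MB.

207.17 MB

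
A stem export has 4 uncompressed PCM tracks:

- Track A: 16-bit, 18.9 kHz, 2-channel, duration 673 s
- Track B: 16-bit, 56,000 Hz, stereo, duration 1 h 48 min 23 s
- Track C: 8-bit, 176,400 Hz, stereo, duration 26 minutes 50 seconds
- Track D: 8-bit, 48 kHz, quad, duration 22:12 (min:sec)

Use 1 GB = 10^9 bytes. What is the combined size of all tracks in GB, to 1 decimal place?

Track A: 18,900 × 673 × 2 × 2 = 50,878,800 bytes.
Track B: 1 h 48 min 23 s = 6,503 s; 56,000 × 6,503 × 2 × 2 = 1,456,672,000 bytes.
Track C: 26 minutes 50 seconds = 1,610 s; 176,400 × 1,610 × 1 × 2 = 568,008,000 bytes.
Track D: 22:12 (min:sec) = 1,332 s; 48,000 × 1,332 × 1 × 4 = 255,744,000 bytes.
Total = 2,331,302,800 bytes = 2.3 GB.

2.3 GB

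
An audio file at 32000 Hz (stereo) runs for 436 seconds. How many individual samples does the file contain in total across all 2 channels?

32,000 × 436 s × 2 ch = 27,904,000 samples.

27,904,000 samples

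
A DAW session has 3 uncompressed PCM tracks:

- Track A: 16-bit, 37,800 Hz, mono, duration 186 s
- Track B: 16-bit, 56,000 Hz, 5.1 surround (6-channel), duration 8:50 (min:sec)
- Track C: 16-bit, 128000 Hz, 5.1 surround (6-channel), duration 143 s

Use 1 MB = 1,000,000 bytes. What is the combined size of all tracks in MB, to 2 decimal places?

Track A: 37,800 × 186 × 2 × 1 = 14,061,600 bytes.
Track B: 8:50 (min:sec) = 530 s; 56,000 × 530 × 2 × 6 = 356,160,000 bytes.
Track C: 128,000 × 143 × 2 × 6 = 219,648,000 bytes.
Total = 589,869,600 bytes = 589.87 MB.

589.87 MB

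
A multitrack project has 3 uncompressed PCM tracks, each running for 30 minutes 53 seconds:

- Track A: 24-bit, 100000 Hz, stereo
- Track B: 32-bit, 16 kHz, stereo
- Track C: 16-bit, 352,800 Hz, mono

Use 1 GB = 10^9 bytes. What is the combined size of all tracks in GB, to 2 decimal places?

2.66 GB

30 minutes 53 seconds = 1,853 s.
Track A: 100,000 × 1,853 × 3 × 2 = 1,111,800,000 bytes.
Track B: 16,000 × 1,853 × 4 × 2 = 237,184,000 bytes.
Track C: 352,800 × 1,853 × 2 × 1 = 1,307,476,800 bytes.
Total = 2,656,460,800 bytes = 2.66 GB.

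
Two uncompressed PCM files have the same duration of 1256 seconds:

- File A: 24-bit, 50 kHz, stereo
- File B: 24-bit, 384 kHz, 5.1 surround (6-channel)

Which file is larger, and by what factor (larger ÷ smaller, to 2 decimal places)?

File A: 50,000 × 3 × 2 = 300,000 bytes/s.
File B: 384,000 × 3 × 6 = 6,912,000 bytes/s.
File B is larger; ratio = 8,681,472,000 / 376,800,000 = 23.04.

File B, by a factor of 23.04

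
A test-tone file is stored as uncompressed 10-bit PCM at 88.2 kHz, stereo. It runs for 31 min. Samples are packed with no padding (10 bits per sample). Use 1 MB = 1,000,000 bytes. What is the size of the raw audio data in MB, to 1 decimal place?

410.1 MB

Duration = 31 min = 1,860 s.
Bits = 88,200 × 1,860 × 10 × 2 = 3,281,040,000 bits = 410,130,000 bytes.
410,130,000 / 1,000,000 = 410.1 MB.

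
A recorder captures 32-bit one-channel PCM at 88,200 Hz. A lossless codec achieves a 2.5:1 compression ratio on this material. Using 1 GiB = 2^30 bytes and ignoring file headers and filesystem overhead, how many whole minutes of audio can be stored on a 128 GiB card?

16,231 minutes

Uncompressed byte rate = 88,200 × 4 × 1 = 352,800 bytes/s.
After 2.5:1 compression, effective rate ≈ 141120 bytes/s.
Capacity = 128 × 1,073,741,824 = 137,438,953,472 bytes.
137,438,953,472 / effective rate ≈ 973915.49 s → 16,231 minutes.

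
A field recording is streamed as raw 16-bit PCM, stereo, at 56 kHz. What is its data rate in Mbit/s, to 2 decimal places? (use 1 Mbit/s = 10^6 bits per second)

1.79 Mbit/s

Bit rate = 56,000 × 16 × 2 = 1,792,000 bits/s.
= 1.79 Mbit/s.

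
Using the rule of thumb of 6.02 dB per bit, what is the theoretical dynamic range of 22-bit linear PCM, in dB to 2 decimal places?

22 × 6.02 = 132.44 dB.

132.44 dB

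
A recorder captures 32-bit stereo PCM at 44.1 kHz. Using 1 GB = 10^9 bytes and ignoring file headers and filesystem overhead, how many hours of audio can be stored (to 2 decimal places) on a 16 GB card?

Uncompressed byte rate = 44,100 × 4 × 2 = 352,800 bytes/s.
Capacity = 16 × 1,000,000,000 = 16,000,000,000 bytes.
16,000,000,000 / 352,800 ≈ 45351.47 s → 12.60 hours.

12.60 hours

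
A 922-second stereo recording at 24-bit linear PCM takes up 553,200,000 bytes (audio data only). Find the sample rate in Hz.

100,000 Hz

Bytes = sample_rate × seconds × bytes_per_sample × channels.
sample_rate = 553,200,000 / (922 × 3 × 2) = 553,200,000 / 5,532 = 100,000 Hz.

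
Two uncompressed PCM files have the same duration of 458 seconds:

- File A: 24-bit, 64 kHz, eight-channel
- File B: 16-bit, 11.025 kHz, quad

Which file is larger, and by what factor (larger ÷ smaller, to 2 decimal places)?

File A, by a factor of 17.41

File A: 64,000 × 3 × 8 = 1,536,000 bytes/s.
File B: 11,025 × 2 × 4 = 88,200 bytes/s.
File A is larger; ratio = 703,488,000 / 40,395,600 = 17.41.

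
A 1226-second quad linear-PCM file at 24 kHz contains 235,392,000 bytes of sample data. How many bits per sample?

16 bits

Bytes per sample = 235,392,000 / (24,000 × 1,226 × 4) = 235,392,000 / 117,696,000 = 2.
Bit depth = 2 × 8 = 16 bits.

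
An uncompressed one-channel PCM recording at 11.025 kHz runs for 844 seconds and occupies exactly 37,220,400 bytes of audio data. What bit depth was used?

32 bits

Bytes per sample = 37,220,400 / (11,025 × 844 × 1) = 37,220,400 / 9,305,100 = 4.
Bit depth = 4 × 8 = 32 bits.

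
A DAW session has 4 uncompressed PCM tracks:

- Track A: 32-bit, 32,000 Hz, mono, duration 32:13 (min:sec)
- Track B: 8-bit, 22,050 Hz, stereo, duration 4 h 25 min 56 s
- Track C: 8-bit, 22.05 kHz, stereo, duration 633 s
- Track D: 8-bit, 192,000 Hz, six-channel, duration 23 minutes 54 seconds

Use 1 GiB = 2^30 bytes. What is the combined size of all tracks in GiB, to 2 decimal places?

2.45 GiB

Track A: 32:13 (min:sec) = 1,933 s; 32,000 × 1,933 × 4 × 1 = 247,424,000 bytes.
Track B: 4 h 25 min 56 s = 15,956 s; 22,050 × 15,956 × 1 × 2 = 703,659,600 bytes.
Track C: 22,050 × 633 × 1 × 2 = 27,915,300 bytes.
Track D: 23 minutes 54 seconds = 1,434 s; 192,000 × 1,434 × 1 × 6 = 1,651,968,000 bytes.
Total = 2,630,966,900 bytes = 2.45 GiB.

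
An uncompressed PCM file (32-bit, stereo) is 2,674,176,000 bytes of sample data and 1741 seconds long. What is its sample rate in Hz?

Bytes = sample_rate × seconds × bytes_per_sample × channels.
sample_rate = 2,674,176,000 / (1,741 × 4 × 2) = 2,674,176,000 / 13,928 = 192,000 Hz.

192,000 Hz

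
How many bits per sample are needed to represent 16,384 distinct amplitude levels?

14 bits

log2(16,384) = 14.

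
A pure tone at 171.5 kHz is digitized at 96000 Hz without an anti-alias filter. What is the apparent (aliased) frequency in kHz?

Nyquist = 96,000/2 = 48,000 Hz; 171,500 Hz exceeds it.
Alias = |171,500 − 2×96,000| = |171,500 − 192,000| = 20,500 Hz = 20.5 kHz.

20.5 kHz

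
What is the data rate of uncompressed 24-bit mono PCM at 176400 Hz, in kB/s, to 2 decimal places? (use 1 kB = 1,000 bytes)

529.20 kB/s

Bit rate = 176,400 × 24 × 1 = 4,233,600 bits/s.
4,233,600 / 8 = 529,200 B/s = 529.20 kB/s.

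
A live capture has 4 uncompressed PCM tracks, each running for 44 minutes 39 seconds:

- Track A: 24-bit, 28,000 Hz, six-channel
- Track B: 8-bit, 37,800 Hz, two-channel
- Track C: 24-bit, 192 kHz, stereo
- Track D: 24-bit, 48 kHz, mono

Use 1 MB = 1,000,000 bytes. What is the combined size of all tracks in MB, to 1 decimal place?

44 minutes 39 seconds = 2,679 s.
Track A: 28,000 × 2,679 × 3 × 6 = 1,350,216,000 bytes.
Track B: 37,800 × 2,679 × 1 × 2 = 202,532,400 bytes.
Track C: 192,000 × 2,679 × 3 × 2 = 3,086,208,000 bytes.
Track D: 48,000 × 2,679 × 3 × 1 = 385,776,000 bytes.
Total = 5,024,732,400 bytes = 5024.7 MB.

5024.7 MB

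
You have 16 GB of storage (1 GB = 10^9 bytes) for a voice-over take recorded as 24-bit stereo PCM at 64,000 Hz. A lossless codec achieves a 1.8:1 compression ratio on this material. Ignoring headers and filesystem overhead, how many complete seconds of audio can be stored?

75,000 seconds

Uncompressed byte rate = 64,000 × 3 × 2 = 384,000 bytes/s.
After 1.8:1 compression, effective rate ≈ 213333.33 bytes/s.
Capacity = 16 × 1,000,000,000 = 16,000,000,000 bytes.
16,000,000,000 / effective rate ≈ 75000 s → 75,000 seconds.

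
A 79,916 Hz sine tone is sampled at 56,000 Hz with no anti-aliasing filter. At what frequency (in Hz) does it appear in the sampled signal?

23,916 Hz

Nyquist = 56,000/2 = 28,000 Hz; 79,916 Hz exceeds it.
Alias = |79,916 − 1×56,000| = |79,916 − 56,000| = 23,916 Hz.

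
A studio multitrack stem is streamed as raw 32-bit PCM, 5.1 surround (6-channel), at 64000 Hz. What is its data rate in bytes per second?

Bit rate = 64,000 × 32 × 6 = 12,288,000 bits/s.
12,288,000 / 8 = 1,536,000 bytes/s.

1,536,000 bytes/s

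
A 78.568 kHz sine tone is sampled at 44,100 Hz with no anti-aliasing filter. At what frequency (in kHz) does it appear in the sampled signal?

9.632 kHz

Nyquist = 44,100/2 = 22,050 Hz; 78,568 Hz exceeds it.
Alias = |78,568 − 2×44,100| = |78,568 − 88,200| = 9,632 Hz = 9.632 kHz.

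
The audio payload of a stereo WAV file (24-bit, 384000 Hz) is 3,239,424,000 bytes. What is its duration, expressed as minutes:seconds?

23:26

Byte rate = 384,000 × 3 × 2 = 2,304,000 bytes/s.
Duration = 3,239,424,000 / 2,304,000 = 1,406 s.
1,406 s = 23:26.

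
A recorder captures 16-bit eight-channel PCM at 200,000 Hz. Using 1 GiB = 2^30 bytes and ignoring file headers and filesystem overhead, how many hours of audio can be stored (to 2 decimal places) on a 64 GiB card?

5.97 hours

Uncompressed byte rate = 200,000 × 2 × 8 = 3,200,000 bytes/s.
Capacity = 64 × 1,073,741,824 = 68,719,476,736 bytes.
68,719,476,736 / 3,200,000 ≈ 21474.84 s → 5.97 hours.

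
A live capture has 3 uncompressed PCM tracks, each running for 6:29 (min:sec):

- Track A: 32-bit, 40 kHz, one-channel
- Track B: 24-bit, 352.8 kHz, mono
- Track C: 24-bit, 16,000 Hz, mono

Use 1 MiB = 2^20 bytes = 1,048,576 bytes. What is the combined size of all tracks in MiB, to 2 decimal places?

6:29 (min:sec) = 389 s.
Track A: 40,000 × 389 × 4 × 1 = 62,240,000 bytes.
Track B: 352,800 × 389 × 3 × 1 = 411,717,600 bytes.
Track C: 16,000 × 389 × 3 × 1 = 18,672,000 bytes.
Total = 492,629,600 bytes = 469.81 MiB.

469.81 MiB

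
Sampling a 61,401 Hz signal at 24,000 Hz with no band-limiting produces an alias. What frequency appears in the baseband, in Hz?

10,599 Hz

Nyquist = 24,000/2 = 12,000 Hz; 61,401 Hz exceeds it.
Alias = |61,401 − 3×24,000| = |61,401 − 72,000| = 10,599 Hz.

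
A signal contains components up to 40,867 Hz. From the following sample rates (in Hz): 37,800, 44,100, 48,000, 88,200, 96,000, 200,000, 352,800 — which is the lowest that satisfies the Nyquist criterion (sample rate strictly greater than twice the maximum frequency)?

Need sample rate > 2 × 40,867 = 81,734 Hz.
Lowest listed rate above 81,734 Hz is 88,200 Hz.

88,200 Hz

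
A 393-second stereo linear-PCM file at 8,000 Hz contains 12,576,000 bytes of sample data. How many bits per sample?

Bytes per sample = 12,576,000 / (8,000 × 393 × 2) = 12,576,000 / 6,288,000 = 2.
Bit depth = 2 × 8 = 16 bits.

16 bits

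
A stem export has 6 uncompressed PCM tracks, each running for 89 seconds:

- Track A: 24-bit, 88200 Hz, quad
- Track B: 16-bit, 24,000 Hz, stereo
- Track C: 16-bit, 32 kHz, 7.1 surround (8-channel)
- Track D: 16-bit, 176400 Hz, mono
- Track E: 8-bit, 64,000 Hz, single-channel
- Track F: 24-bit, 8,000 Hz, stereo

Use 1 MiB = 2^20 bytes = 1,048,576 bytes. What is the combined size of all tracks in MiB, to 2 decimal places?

Track A: 88,200 × 89 × 3 × 4 = 94,197,600 bytes.
Track B: 24,000 × 89 × 2 × 2 = 8,544,000 bytes.
Track C: 32,000 × 89 × 2 × 8 = 45,568,000 bytes.
Track D: 176,400 × 89 × 2 × 1 = 31,399,200 bytes.
Track E: 64,000 × 89 × 1 × 1 = 5,696,000 bytes.
Track F: 8,000 × 89 × 3 × 2 = 4,272,000 bytes.
Total = 189,676,800 bytes = 180.89 MiB.

180.89 MiB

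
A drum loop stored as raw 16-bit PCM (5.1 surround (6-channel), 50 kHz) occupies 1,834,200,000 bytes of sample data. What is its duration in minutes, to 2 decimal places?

Byte rate = 50,000 × 2 × 6 = 600,000 bytes/s.
Duration = 1,834,200,000 / 600,000 = 3,057 s.
3,057 s / 60 = 50.95 minutes.

50.95 minutes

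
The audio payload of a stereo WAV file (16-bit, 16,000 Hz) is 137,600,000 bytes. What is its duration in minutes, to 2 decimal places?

Byte rate = 16,000 × 2 × 2 = 64,000 bytes/s.
Duration = 137,600,000 / 64,000 = 2,150 s.
2,150 s / 60 = 35.83 minutes.

35.83 minutes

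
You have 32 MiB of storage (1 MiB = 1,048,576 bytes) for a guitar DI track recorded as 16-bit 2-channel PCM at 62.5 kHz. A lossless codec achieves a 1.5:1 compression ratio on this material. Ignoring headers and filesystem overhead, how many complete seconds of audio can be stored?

201 seconds

Uncompressed byte rate = 62,500 × 2 × 2 = 250,000 bytes/s.
After 1.5:1 compression, effective rate ≈ 166666.67 bytes/s.
Capacity = 32 × 1,048,576 = 33,554,432 bytes.
33,554,432 / effective rate ≈ 201.33 s → 201 seconds.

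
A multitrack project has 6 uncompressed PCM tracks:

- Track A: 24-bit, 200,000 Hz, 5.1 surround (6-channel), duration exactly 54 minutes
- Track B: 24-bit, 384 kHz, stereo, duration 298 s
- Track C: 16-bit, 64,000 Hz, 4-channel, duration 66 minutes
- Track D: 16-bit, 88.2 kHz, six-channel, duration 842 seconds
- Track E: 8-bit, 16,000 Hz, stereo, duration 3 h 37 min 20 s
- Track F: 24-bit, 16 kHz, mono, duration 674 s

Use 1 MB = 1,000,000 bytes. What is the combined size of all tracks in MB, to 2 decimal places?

Track A: exactly 54 minutes = 3,240 s; 200,000 × 3,240 × 3 × 6 = 11,664,000,000 bytes.
Track B: 384,000 × 298 × 3 × 2 = 686,592,000 bytes.
Track C: 66 minutes = 3,960 s; 64,000 × 3,960 × 2 × 4 = 2,027,520,000 bytes.
Track D: 88,200 × 842 × 2 × 6 = 891,172,800 bytes.
Track E: 3 h 37 min 20 s = 13,040 s; 16,000 × 13,040 × 1 × 2 = 417,280,000 bytes.
Track F: 16,000 × 674 × 3 × 1 = 32,352,000 bytes.
Total = 15,718,916,800 bytes = 15718.92 MB.

15718.92 MB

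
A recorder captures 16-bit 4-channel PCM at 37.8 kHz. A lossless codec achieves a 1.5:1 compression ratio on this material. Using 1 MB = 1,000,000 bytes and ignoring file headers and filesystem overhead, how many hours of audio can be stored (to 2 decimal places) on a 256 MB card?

Uncompressed byte rate = 37,800 × 2 × 4 = 302,400 bytes/s.
After 1.5:1 compression, effective rate ≈ 201600 bytes/s.
Capacity = 256 × 1,000,000 = 256,000,000 bytes.
256,000,000 / effective rate ≈ 1269.84 s → 0.35 hours.

0.35 hours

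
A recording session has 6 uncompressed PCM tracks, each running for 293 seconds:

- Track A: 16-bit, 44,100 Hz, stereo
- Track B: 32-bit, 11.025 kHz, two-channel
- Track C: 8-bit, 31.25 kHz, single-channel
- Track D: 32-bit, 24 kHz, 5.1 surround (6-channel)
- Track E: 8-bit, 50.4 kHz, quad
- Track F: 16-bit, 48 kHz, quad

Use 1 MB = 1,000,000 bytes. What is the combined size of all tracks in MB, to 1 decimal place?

427.0 MB

Track A: 44,100 × 293 × 2 × 2 = 51,685,200 bytes.
Track B: 11,025 × 293 × 4 × 2 = 25,842,600 bytes.
Track C: 31,250 × 293 × 1 × 1 = 9,156,250 bytes.
Track D: 24,000 × 293 × 4 × 6 = 168,768,000 bytes.
Track E: 50,400 × 293 × 1 × 4 = 59,068,800 bytes.
Track F: 48,000 × 293 × 2 × 4 = 112,512,000 bytes.
Total = 427,032,850 bytes = 427.0 MB.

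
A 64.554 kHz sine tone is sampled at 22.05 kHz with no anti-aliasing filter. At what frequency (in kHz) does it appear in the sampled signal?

Nyquist = 22,050/2 = 11,025 Hz; 64,554 Hz exceeds it.
Alias = |64,554 − 3×22,050| = |64,554 − 66,150| = 1,596 Hz = 1.596 kHz.

1.596 kHz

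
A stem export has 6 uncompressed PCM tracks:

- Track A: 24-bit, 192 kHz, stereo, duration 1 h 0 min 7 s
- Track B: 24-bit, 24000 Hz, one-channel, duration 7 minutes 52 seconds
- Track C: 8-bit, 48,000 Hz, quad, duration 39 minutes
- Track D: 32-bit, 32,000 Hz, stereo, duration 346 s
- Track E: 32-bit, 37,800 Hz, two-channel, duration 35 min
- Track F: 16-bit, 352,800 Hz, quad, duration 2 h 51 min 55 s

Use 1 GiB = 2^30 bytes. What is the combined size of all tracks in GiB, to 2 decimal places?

32.11 GiB

Track A: 1 h 0 min 7 s = 3,607 s; 192,000 × 3,607 × 3 × 2 = 4,155,264,000 bytes.
Track B: 7 minutes 52 seconds = 472 s; 24,000 × 472 × 3 × 1 = 33,984,000 bytes.
Track C: 39 minutes = 2,340 s; 48,000 × 2,340 × 1 × 4 = 449,280,000 bytes.
Track D: 32,000 × 346 × 4 × 2 = 88,576,000 bytes.
Track E: 35 min = 2,100 s; 37,800 × 2,100 × 4 × 2 = 635,040,000 bytes.
Track F: 2 h 51 min 55 s = 10,315 s; 352,800 × 10,315 × 2 × 4 = 29,113,056,000 bytes.
Total = 34,475,200,000 bytes = 32.11 GiB.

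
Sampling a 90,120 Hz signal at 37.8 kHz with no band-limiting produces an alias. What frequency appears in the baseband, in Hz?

14,520 Hz

Nyquist = 37,800/2 = 18,900 Hz; 90,120 Hz exceeds it.
Alias = |90,120 − 2×37,800| = |90,120 − 75,600| = 14,520 Hz.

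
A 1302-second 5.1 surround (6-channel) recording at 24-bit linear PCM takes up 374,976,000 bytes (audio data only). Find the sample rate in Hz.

Bytes = sample_rate × seconds × bytes_per_sample × channels.
sample_rate = 374,976,000 / (1,302 × 3 × 6) = 374,976,000 / 23,436 = 16,000 Hz.

16,000 Hz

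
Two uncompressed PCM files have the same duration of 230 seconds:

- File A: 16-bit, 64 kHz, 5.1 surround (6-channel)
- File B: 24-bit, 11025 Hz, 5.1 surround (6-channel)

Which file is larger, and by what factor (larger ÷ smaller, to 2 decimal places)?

File A: 64,000 × 2 × 6 = 768,000 bytes/s.
File B: 11,025 × 3 × 6 = 198,450 bytes/s.
File A is larger; ratio = 176,640,000 / 45,643,500 = 3.87.

File A, by a factor of 3.87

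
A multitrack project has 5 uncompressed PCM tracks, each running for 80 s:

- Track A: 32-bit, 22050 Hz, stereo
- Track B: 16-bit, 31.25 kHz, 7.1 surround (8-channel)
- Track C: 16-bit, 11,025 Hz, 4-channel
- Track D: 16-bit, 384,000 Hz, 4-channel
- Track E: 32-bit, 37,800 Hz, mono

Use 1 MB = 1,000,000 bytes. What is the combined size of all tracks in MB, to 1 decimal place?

Track A: 22,050 × 80 × 4 × 2 = 14,112,000 bytes.
Track B: 31,250 × 80 × 2 × 8 = 40,000,000 bytes.
Track C: 11,025 × 80 × 2 × 4 = 7,056,000 bytes.
Track D: 384,000 × 80 × 2 × 4 = 245,760,000 bytes.
Track E: 37,800 × 80 × 4 × 1 = 12,096,000 bytes.
Total = 319,024,000 bytes = 319.0 MB.

319.0 MB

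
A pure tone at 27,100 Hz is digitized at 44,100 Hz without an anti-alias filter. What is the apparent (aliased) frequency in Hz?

17,000 Hz

Nyquist = 44,100/2 = 22,050 Hz; 27,100 Hz exceeds it.
Alias = |27,100 − 1×44,100| = |27,100 − 44,100| = 17,000 Hz.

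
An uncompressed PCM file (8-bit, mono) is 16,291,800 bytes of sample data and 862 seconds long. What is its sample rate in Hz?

18,900 Hz

Bytes = sample_rate × seconds × bytes_per_sample × channels.
sample_rate = 16,291,800 / (862 × 1 × 1) = 16,291,800 / 862 = 18,900 Hz.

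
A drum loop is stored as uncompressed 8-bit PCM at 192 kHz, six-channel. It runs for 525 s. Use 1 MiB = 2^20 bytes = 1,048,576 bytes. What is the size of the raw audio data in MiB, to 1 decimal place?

576.8 MiB

Bytes = 192,000 samples/s × 525 s × 1 bytes/sample × 6 ch = 604,800,000 bytes.
604,800,000 / 1,048,576 = 576.8 MiB.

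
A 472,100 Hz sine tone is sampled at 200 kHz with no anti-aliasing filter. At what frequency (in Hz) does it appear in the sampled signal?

72,100 Hz

Nyquist = 200,000/2 = 100,000 Hz; 472,100 Hz exceeds it.
Alias = |472,100 − 2×200,000| = |472,100 − 400,000| = 72,100 Hz.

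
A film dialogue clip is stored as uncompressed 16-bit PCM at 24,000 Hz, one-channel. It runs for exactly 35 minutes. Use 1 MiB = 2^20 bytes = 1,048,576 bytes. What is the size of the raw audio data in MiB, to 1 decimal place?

96.1 MiB

Duration = exactly 35 minutes = 2,100 s.
Bytes = 24,000 samples/s × 2,100 s × 2 bytes/sample × 1 ch = 100,800,000 bytes.
100,800,000 / 1,048,576 = 96.1 MiB.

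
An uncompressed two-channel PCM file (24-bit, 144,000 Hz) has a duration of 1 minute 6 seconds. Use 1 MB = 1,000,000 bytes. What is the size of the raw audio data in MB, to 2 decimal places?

57.02 MB

Duration = 1 minute 6 seconds = 66 s.
Bytes = 144,000 samples/s × 66 s × 3 bytes/sample × 2 ch = 57,024,000 bytes.
57,024,000 / 1,000,000 = 57.02 MB.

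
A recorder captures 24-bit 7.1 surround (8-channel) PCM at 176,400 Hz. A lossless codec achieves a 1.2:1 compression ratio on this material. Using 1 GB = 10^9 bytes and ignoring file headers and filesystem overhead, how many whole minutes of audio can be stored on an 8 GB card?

Uncompressed byte rate = 176,400 × 3 × 8 = 4,233,600 bytes/s.
After 1.2:1 compression, effective rate ≈ 3528000 bytes/s.
Capacity = 8 × 1,000,000,000 = 8,000,000,000 bytes.
8,000,000,000 / effective rate ≈ 2267.57 s → 37 minutes.

37 minutes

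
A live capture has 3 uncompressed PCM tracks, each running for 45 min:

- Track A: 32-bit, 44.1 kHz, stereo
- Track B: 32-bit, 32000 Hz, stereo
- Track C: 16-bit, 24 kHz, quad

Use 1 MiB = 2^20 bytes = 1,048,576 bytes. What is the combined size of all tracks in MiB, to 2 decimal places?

45 min = 2,700 s.
Track A: 44,100 × 2,700 × 4 × 2 = 952,560,000 bytes.
Track B: 32,000 × 2,700 × 4 × 2 = 691,200,000 bytes.
Track C: 24,000 × 2,700 × 2 × 4 = 518,400,000 bytes.
Total = 2,162,160,000 bytes = 2062.00 MiB.

2062.00 MiB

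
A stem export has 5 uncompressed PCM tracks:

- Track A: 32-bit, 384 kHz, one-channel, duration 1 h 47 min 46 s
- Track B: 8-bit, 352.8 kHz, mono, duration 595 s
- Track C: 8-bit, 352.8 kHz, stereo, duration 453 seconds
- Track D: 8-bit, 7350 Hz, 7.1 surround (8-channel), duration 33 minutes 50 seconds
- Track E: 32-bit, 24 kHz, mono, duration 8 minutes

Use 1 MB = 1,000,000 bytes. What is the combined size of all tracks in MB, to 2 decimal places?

Track A: 1 h 47 min 46 s = 6,466 s; 384,000 × 6,466 × 4 × 1 = 9,931,776,000 bytes.
Track B: 352,800 × 595 × 1 × 1 = 209,916,000 bytes.
Track C: 352,800 × 453 × 1 × 2 = 319,636,800 bytes.
Track D: 33 minutes 50 seconds = 2,030 s; 7,350 × 2,030 × 1 × 8 = 119,364,000 bytes.
Track E: 8 minutes = 480 s; 24,000 × 480 × 4 × 1 = 46,080,000 bytes.
Total = 10,626,772,800 bytes = 10626.77 MB.

10626.77 MB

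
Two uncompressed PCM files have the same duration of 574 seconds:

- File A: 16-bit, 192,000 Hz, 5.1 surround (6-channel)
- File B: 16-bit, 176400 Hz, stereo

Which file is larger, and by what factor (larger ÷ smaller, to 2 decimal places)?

File A, by a factor of 3.27

File A: 192,000 × 2 × 6 = 2,304,000 bytes/s.
File B: 176,400 × 2 × 2 = 705,600 bytes/s.
File A is larger; ratio = 1,322,496,000 / 405,014,400 = 3.27.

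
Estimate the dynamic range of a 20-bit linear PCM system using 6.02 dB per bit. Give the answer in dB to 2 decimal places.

120.40 dB

20 × 6.02 = 120.40 dB.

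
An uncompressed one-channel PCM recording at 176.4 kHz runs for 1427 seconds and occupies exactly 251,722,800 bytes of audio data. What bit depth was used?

8 bits

Bytes per sample = 251,722,800 / (176,400 × 1,427 × 1) = 251,722,800 / 251,722,800 = 1.
Bit depth = 1 × 8 = 8 bits.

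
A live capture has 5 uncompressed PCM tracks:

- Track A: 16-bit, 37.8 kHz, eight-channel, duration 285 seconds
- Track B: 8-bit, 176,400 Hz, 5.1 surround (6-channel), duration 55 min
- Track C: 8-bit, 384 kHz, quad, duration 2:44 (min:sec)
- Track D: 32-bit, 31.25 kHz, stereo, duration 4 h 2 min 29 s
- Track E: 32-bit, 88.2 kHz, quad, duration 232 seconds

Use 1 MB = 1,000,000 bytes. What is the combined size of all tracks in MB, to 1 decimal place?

7881.6 MB

Track A: 37,800 × 285 × 2 × 8 = 172,368,000 bytes.
Track B: 55 min = 3,300 s; 176,400 × 3,300 × 1 × 6 = 3,492,720,000 bytes.
Track C: 2:44 (min:sec) = 164 s; 384,000 × 164 × 1 × 4 = 251,904,000 bytes.
Track D: 4 h 2 min 29 s = 14,549 s; 31,250 × 14,549 × 4 × 2 = 3,637,250,000 bytes.
Track E: 88,200 × 232 × 4 × 4 = 327,398,400 bytes.
Total = 7,881,640,400 bytes = 7881.6 MB.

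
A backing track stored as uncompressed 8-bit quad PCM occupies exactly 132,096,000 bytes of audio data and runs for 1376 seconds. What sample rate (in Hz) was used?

Bytes = sample_rate × seconds × bytes_per_sample × channels.
sample_rate = 132,096,000 / (1,376 × 1 × 4) = 132,096,000 / 5,504 = 24,000 Hz.

24,000 Hz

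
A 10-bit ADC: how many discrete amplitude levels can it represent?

2^10 = 1,024.

1,024 levels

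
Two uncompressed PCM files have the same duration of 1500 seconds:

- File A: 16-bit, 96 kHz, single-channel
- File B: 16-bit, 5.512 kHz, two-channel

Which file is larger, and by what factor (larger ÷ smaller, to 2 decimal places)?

File A: 96,000 × 2 × 1 = 192,000 bytes/s.
File B: 5,512 × 2 × 2 = 22,048 bytes/s.
File A is larger; ratio = 288,000,000 / 33,072,000 = 8.71.

File A, by a factor of 8.71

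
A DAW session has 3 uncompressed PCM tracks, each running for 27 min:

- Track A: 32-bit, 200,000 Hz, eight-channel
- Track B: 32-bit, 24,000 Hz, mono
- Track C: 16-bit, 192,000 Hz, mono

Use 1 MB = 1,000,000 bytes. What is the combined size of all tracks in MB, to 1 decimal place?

27 min = 1,620 s.
Track A: 200,000 × 1,620 × 4 × 8 = 10,368,000,000 bytes.
Track B: 24,000 × 1,620 × 4 × 1 = 155,520,000 bytes.
Track C: 192,000 × 1,620 × 2 × 1 = 622,080,000 bytes.
Total = 11,145,600,000 bytes = 11145.6 MB.

11145.6 MB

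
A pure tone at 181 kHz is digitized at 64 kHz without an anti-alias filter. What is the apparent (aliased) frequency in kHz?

11 kHz

Nyquist = 64,000/2 = 32,000 Hz; 181,000 Hz exceeds it.
Alias = |181,000 − 3×64,000| = |181,000 − 192,000| = 11,000 Hz = 11 kHz.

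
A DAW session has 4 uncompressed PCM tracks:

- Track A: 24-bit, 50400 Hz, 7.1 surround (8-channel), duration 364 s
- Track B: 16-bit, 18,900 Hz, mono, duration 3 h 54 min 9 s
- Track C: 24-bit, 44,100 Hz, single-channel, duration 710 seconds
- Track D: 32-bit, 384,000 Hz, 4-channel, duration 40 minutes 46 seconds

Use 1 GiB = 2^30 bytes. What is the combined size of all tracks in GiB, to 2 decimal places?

Track A: 50,400 × 364 × 3 × 8 = 440,294,400 bytes.
Track B: 3 h 54 min 9 s = 14,049 s; 18,900 × 14,049 × 2 × 1 = 531,052,200 bytes.
Track C: 44,100 × 710 × 3 × 1 = 93,933,000 bytes.
Track D: 40 minutes 46 seconds = 2,446 s; 384,000 × 2,446 × 4 × 4 = 15,028,224,000 bytes.
Total = 16,093,503,600 bytes = 14.99 GiB.

14.99 GiB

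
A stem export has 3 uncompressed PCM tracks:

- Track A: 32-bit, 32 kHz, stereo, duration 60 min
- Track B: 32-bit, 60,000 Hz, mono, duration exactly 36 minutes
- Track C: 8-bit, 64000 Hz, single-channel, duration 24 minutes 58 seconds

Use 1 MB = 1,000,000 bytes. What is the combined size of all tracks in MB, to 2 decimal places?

1535.87 MB

Track A: 60 min = 3,600 s; 32,000 × 3,600 × 4 × 2 = 921,600,000 bytes.
Track B: exactly 36 minutes = 2,160 s; 60,000 × 2,160 × 4 × 1 = 518,400,000 bytes.
Track C: 24 minutes 58 seconds = 1,498 s; 64,000 × 1,498 × 1 × 1 = 95,872,000 bytes.
Total = 1,535,872,000 bytes = 1535.87 MB.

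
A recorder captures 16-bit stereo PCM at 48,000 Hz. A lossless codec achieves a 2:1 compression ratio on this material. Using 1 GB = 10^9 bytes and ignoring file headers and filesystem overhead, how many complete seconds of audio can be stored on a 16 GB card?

Uncompressed byte rate = 48,000 × 2 × 2 = 192,000 bytes/s.
After 2:1 compression, effective rate ≈ 96000 bytes/s.
Capacity = 16 × 1,000,000,000 = 16,000,000,000 bytes.
16,000,000,000 / effective rate ≈ 166666.67 s → 166,666 seconds.

166,666 seconds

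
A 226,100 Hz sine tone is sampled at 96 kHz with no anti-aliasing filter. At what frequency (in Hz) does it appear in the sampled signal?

34,100 Hz

Nyquist = 96,000/2 = 48,000 Hz; 226,100 Hz exceeds it.
Alias = |226,100 − 2×96,000| = |226,100 − 192,000| = 34,100 Hz.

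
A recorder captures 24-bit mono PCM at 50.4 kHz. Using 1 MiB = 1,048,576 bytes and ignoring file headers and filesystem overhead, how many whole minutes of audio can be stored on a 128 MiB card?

Uncompressed byte rate = 50,400 × 3 × 1 = 151,200 bytes/s.
Capacity = 128 × 1,048,576 = 134,217,728 bytes.
134,217,728 / 151,200 ≈ 887.68 s → 14 minutes.

14 minutes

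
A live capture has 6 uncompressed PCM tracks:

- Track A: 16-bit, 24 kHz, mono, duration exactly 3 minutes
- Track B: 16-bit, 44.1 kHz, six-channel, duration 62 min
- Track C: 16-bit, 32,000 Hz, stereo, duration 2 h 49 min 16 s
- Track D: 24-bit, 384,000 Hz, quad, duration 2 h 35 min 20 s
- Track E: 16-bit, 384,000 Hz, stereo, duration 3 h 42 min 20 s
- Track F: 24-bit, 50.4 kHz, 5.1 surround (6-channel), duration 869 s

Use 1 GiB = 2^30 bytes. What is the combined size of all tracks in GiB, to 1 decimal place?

Track A: exactly 3 minutes = 180 s; 24,000 × 180 × 2 × 1 = 8,640,000 bytes.
Track B: 62 min = 3,720 s; 44,100 × 3,720 × 2 × 6 = 1,968,624,000 bytes.
Track C: 2 h 49 min 16 s = 10,156 s; 32,000 × 10,156 × 2 × 2 = 1,299,968,000 bytes.
Track D: 2 h 35 min 20 s = 9,320 s; 384,000 × 9,320 × 3 × 4 = 42,946,560,000 bytes.
Track E: 3 h 42 min 20 s = 13,340 s; 384,000 × 13,340 × 2 × 2 = 20,490,240,000 bytes.
Track F: 50,400 × 869 × 3 × 6 = 788,356,800 bytes.
Total = 67,502,388,800 bytes = 62.9 GiB.

62.9 GiB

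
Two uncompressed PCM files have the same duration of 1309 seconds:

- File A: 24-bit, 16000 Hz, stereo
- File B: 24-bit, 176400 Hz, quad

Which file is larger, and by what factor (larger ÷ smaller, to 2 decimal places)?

File A: 16,000 × 3 × 2 = 96,000 bytes/s.
File B: 176,400 × 3 × 4 = 2,116,800 bytes/s.
File B is larger; ratio = 2,770,891,200 / 125,664,000 = 22.05.

File B, by a factor of 22.05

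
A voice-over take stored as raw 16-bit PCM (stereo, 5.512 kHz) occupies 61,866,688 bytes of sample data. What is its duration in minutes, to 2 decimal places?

Byte rate = 5,512 × 2 × 2 = 22,048 bytes/s.
Duration = 61,866,688 / 22,048 = 2,806 s.
2,806 s / 60 = 46.77 minutes.

46.77 minutes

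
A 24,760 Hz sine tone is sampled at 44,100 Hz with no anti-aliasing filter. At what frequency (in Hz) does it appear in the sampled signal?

Nyquist = 44,100/2 = 22,050 Hz; 24,760 Hz exceeds it.
Alias = |24,760 − 1×44,100| = |24,760 − 44,100| = 19,340 Hz.

19,340 Hz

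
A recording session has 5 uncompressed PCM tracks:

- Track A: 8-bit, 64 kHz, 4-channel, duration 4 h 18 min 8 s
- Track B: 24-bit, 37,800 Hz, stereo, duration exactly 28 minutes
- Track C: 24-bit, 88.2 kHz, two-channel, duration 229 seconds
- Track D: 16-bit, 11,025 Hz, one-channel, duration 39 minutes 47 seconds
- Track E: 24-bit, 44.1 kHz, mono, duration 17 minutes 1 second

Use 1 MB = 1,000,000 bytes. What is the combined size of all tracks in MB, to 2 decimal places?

Track A: 4 h 18 min 8 s = 15,488 s; 64,000 × 15,488 × 1 × 4 = 3,964,928,000 bytes.
Track B: exactly 28 minutes = 1,680 s; 37,800 × 1,680 × 3 × 2 = 381,024,000 bytes.
Track C: 88,200 × 229 × 3 × 2 = 121,186,800 bytes.
Track D: 39 minutes 47 seconds = 2,387 s; 11,025 × 2,387 × 2 × 1 = 52,633,350 bytes.
Track E: 17 minutes 1 second = 1,021 s; 44,100 × 1,021 × 3 × 1 = 135,078,300 bytes.
Total = 4,654,850,450 bytes = 4654.85 MB.

4654.85 MB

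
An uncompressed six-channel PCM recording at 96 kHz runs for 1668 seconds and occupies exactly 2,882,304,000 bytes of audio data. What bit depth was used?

Bytes per sample = 2,882,304,000 / (96,000 × 1,668 × 6) = 2,882,304,000 / 960,768,000 = 3.
Bit depth = 3 × 8 = 24 bits.

24 bits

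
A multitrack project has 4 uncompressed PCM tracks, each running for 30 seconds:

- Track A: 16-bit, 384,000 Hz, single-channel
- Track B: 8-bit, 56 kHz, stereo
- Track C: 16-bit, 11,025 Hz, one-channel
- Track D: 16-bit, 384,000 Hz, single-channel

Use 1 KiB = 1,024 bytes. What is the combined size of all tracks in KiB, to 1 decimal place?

Track A: 384,000 × 30 × 2 × 1 = 23,040,000 bytes.
Track B: 56,000 × 30 × 1 × 2 = 3,360,000 bytes.
Track C: 11,025 × 30 × 2 × 1 = 661,500 bytes.
Track D: 384,000 × 30 × 2 × 1 = 23,040,000 bytes.
Total = 50,101,500 bytes = 48927.2 KiB.

48927.2 KiB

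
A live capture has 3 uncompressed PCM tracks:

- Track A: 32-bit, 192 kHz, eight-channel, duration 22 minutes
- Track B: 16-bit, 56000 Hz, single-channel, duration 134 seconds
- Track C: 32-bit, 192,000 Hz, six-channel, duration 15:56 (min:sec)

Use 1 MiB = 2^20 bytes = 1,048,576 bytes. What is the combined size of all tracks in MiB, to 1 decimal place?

11949.9 MiB

Track A: 22 minutes = 1,320 s; 192,000 × 1,320 × 4 × 8 = 8,110,080,000 bytes.
Track B: 56,000 × 134 × 2 × 1 = 15,008,000 bytes.
Track C: 15:56 (min:sec) = 956 s; 192,000 × 956 × 4 × 6 = 4,405,248,000 bytes.
Total = 12,530,336,000 bytes = 11949.9 MiB.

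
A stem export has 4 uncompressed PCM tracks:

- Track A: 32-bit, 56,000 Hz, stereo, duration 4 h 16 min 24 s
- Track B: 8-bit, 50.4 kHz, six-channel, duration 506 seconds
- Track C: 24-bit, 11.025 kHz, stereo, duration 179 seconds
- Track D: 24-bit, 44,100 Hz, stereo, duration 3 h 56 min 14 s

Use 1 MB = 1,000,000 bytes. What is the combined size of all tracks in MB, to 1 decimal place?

10807.3 MB

Track A: 4 h 16 min 24 s = 15,384 s; 56,000 × 15,384 × 4 × 2 = 6,892,032,000 bytes.
Track B: 50,400 × 506 × 1 × 6 = 153,014,400 bytes.
Track C: 11,025 × 179 × 3 × 2 = 11,840,850 bytes.
Track D: 3 h 56 min 14 s = 14,174 s; 44,100 × 14,174 × 3 × 2 = 3,750,440,400 bytes.
Total = 10,807,327,650 bytes = 10807.3 MB.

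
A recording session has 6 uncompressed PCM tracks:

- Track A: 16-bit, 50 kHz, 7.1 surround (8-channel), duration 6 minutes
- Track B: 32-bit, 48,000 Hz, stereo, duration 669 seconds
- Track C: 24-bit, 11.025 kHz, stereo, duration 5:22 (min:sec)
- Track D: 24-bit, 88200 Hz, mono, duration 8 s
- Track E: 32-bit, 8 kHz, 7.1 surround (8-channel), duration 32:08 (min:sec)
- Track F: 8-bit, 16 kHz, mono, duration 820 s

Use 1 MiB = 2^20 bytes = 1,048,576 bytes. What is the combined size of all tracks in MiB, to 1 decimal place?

1025.2 MiB

Track A: 6 minutes = 360 s; 50,000 × 360 × 2 × 8 = 288,000,000 bytes.
Track B: 48,000 × 669 × 4 × 2 = 256,896,000 bytes.
Track C: 5:22 (min:sec) = 322 s; 11,025 × 322 × 3 × 2 = 21,300,300 bytes.
Track D: 88,200 × 8 × 3 × 1 = 2,116,800 bytes.
Track E: 32:08 (min:sec) = 1,928 s; 8,000 × 1,928 × 4 × 8 = 493,568,000 bytes.
Track F: 16,000 × 820 × 1 × 1 = 13,120,000 bytes.
Total = 1,075,001,100 bytes = 1025.2 MiB.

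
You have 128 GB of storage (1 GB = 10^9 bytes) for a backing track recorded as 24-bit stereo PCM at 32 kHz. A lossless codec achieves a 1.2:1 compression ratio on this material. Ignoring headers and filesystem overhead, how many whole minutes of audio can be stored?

13,333 minutes

Uncompressed byte rate = 32,000 × 3 × 2 = 192,000 bytes/s.
After 1.2:1 compression, effective rate ≈ 160000 bytes/s.
Capacity = 128 × 1,000,000,000 = 128,000,000,000 bytes.
128,000,000,000 / effective rate ≈ 800000 s → 13,333 minutes.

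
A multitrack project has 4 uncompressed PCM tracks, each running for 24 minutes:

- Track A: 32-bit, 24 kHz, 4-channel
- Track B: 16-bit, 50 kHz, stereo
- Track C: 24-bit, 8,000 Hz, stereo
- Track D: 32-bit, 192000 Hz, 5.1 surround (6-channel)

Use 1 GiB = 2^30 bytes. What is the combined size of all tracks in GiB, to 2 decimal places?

7.03 GiB

24 minutes = 1,440 s.
Track A: 24,000 × 1,440 × 4 × 4 = 552,960,000 bytes.
Track B: 50,000 × 1,440 × 2 × 2 = 288,000,000 bytes.
Track C: 8,000 × 1,440 × 3 × 2 = 69,120,000 bytes.
Track D: 192,000 × 1,440 × 4 × 6 = 6,635,520,000 bytes.
Total = 7,545,600,000 bytes = 7.03 GiB.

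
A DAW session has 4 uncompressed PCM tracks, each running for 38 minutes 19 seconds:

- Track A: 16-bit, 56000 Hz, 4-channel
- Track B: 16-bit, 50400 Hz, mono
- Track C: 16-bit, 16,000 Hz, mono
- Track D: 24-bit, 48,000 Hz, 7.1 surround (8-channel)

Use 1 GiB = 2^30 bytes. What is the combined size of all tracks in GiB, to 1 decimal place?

3.7 GiB

38 minutes 19 seconds = 2,299 s.
Track A: 56,000 × 2,299 × 2 × 4 = 1,029,952,000 bytes.
Track B: 50,400 × 2,299 × 2 × 1 = 231,739,200 bytes.
Track C: 16,000 × 2,299 × 2 × 1 = 73,568,000 bytes.
Track D: 48,000 × 2,299 × 3 × 8 = 2,648,448,000 bytes.
Total = 3,983,707,200 bytes = 3.7 GiB.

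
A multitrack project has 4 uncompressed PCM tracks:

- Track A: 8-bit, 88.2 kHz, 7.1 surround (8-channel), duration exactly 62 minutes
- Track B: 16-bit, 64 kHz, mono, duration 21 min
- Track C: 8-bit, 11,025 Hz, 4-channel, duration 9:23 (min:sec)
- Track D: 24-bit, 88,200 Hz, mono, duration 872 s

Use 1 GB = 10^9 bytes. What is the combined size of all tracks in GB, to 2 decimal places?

Track A: exactly 62 minutes = 3,720 s; 88,200 × 3,720 × 1 × 8 = 2,624,832,000 bytes.
Track B: 21 min = 1,260 s; 64,000 × 1,260 × 2 × 1 = 161,280,000 bytes.
Track C: 9:23 (min:sec) = 563 s; 11,025 × 563 × 1 × 4 = 24,828,300 bytes.
Track D: 88,200 × 872 × 3 × 1 = 230,731,200 bytes.
Total = 3,041,671,500 bytes = 3.04 GB.

3.04 GB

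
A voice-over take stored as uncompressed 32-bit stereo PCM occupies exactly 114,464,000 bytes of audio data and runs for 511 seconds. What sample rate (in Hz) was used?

Bytes = sample_rate × seconds × bytes_per_sample × channels.
sample_rate = 114,464,000 / (511 × 4 × 2) = 114,464,000 / 4,088 = 28,000 Hz.

28,000 Hz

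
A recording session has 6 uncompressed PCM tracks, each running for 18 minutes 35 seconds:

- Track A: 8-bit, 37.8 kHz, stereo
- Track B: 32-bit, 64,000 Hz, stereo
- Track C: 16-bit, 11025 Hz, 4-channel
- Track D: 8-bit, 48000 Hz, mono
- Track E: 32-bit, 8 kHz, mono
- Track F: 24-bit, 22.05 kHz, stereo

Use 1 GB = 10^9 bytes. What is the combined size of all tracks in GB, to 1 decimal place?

18 minutes 35 seconds = 1,115 s.
Track A: 37,800 × 1,115 × 1 × 2 = 84,294,000 bytes.
Track B: 64,000 × 1,115 × 4 × 2 = 570,880,000 bytes.
Track C: 11,025 × 1,115 × 2 × 4 = 98,343,000 bytes.
Track D: 48,000 × 1,115 × 1 × 1 = 53,520,000 bytes.
Track E: 8,000 × 1,115 × 4 × 1 = 35,680,000 bytes.
Track F: 22,050 × 1,115 × 3 × 2 = 147,514,500 bytes.
Total = 990,231,500 bytes = 1.0 GB.

1.0 GB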